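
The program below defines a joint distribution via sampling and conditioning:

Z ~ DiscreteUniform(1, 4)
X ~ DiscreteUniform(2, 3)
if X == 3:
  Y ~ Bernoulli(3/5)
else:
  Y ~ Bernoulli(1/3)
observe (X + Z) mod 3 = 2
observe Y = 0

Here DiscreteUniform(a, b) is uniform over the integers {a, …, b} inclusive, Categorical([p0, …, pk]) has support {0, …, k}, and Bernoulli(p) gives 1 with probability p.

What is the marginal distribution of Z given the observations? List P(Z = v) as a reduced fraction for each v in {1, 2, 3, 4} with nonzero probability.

P(Z=2) = 3/8, P(Z=3) = 5/8

Enumerate traces; 2 have nonzero weight after conditioning:
  (Z=2, X=3, Y=0) weight 1/20
  (Z=3, X=2, Y=0) weight 1/12
Group by Z:
  weight(Z=2) = 1/20
  weight(Z=3) = 1/12
Total weight = 1/20 + 1/12 = 2/15
P(Z=2 | obs) = 1/20 / 2/15 = 3/8
P(Z=3 | obs) = 1/12 / 2/15 = 5/8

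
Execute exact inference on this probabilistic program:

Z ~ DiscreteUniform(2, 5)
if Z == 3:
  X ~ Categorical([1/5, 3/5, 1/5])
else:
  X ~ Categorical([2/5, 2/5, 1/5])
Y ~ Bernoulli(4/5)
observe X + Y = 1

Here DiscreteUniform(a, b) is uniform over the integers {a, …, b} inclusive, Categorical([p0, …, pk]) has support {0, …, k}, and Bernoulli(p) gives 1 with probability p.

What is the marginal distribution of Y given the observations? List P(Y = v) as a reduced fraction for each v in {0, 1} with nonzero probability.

P(Y=0) = 9/37, P(Y=1) = 28/37

Enumerate traces; 8 have nonzero weight after conditioning:
  (Z=2, X=0, Y=1) weight 2/25
  (Z=2, X=1, Y=0) weight 1/50
  (Z=3, X=0, Y=1) weight 1/25
  (Z=3, X=1, Y=0) weight 3/100
  (Z=4, X=0, Y=1) weight 2/25
  (Z=4, X=1, Y=0) weight 1/50
  (Z=5, X=0, Y=1) weight 2/25
  (Z=5, X=1, Y=0) weight 1/50
Group by Y:
  weight(Y=0) = 9/100
  weight(Y=1) = 7/25
Total weight = 9/100 + 7/25 = 37/100
P(Y=0 | obs) = 9/100 / 37/100 = 9/37
P(Y=1 | obs) = 7/25 / 37/100 = 28/37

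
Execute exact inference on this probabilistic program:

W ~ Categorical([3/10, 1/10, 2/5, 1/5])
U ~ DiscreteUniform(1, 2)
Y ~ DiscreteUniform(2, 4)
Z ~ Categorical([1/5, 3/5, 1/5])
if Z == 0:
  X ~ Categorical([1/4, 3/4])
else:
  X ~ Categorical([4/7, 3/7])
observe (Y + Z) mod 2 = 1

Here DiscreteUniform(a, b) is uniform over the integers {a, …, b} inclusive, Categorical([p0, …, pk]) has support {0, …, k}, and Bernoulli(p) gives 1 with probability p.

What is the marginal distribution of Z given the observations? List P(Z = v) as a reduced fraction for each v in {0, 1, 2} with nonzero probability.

P(Z=0) = 1/8, P(Z=1) = 3/4, P(Z=2) = 1/8

Enumerate traces; 64 have nonzero weight after conditioning:
  (W=0, U=1, Y=2, Z=1, X=0) weight 3/175
  (W=0, U=1, Y=2, Z=1, X=1) weight 9/700
  (W=0, U=1, Y=3, Z=0, X=0) weight 1/400
  (W=0, U=1, Y=3, Z=0, X=1) weight 3/400
  (W=0, U=1, Y=3, Z=2, X=0) weight 1/175
  (W=0, U=1, Y=3, Z=2, X=1) weight 3/700
  (W=0, U=1, Y=4, Z=1, X=0) weight 3/175
  (W=0, U=1, Y=4, Z=1, X=1) weight 9/700
  … 56 more
Group by Z:
  weight(Z=0) = 1/15
  weight(Z=1) = 2/5
  weight(Z=2) = 1/15
Total weight = 1/15 + 2/5 + 1/15 = 8/15
P(Z=0 | obs) = 1/15 / 8/15 = 1/8
P(Z=1 | obs) = 2/5 / 8/15 = 3/4
P(Z=2 | obs) = 1/15 / 8/15 = 1/8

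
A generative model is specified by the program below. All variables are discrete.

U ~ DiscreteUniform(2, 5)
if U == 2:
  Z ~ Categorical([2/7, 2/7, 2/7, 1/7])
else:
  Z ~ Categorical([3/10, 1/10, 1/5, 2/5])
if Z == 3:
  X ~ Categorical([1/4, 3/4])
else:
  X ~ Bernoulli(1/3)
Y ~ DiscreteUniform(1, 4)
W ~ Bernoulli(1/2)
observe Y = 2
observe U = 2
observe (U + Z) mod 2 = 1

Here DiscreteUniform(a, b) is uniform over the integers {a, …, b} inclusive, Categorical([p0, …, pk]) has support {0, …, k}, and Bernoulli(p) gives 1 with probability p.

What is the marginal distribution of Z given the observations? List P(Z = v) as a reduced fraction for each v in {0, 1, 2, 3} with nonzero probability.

Enumerate traces; 8 have nonzero weight after conditioning:
  (U=2, Z=1, X=0, Y=2, W=0) weight 1/168
  (U=2, Z=1, X=0, Y=2, W=1) weight 1/168
  (U=2, Z=1, X=1, Y=2, W=0) weight 1/336
  (U=2, Z=1, X=1, Y=2, W=1) weight 1/336
  (U=2, Z=3, X=0, Y=2, W=0) weight 1/896
  (U=2, Z=3, X=0, Y=2, W=1) weight 1/896
  (U=2, Z=3, X=1, Y=2, W=0) weight 3/896
  (U=2, Z=3, X=1, Y=2, W=1) weight 3/896
Group by Z:
  weight(Z=1) = 1/56
  weight(Z=3) = 1/112
Total weight = 1/56 + 1/112 = 3/112
P(Z=1 | obs) = 1/56 / 3/112 = 2/3
P(Z=3 | obs) = 1/112 / 3/112 = 1/3

P(Z=1) = 2/3, P(Z=3) = 1/3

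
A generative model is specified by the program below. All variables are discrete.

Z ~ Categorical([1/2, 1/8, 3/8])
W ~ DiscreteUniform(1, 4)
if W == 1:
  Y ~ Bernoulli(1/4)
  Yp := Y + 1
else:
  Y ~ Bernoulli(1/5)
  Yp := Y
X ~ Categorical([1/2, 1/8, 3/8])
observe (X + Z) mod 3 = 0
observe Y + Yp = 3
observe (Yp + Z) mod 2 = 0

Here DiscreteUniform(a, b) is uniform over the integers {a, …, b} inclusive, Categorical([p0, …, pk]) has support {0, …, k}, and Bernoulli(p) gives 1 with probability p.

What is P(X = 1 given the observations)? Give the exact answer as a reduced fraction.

P(X = 1 | obs) = 3/19

Enumerate traces; 2 have nonzero weight after conditioning:
  (Z=0, W=1, Y=1, X=0) weight 1/64
  (Z=2, W=1, Y=1, X=1) weight 3/1024
Group by X:
  weight(X=0) = 1/64
  weight(X=1) = 3/1024
Total weight = 1/64 + 3/1024 = 19/1024
P(X=0 | obs) = 1/64 / 19/1024 = 16/19
P(X=1 | obs) = 3/1024 / 19/1024 = 3/19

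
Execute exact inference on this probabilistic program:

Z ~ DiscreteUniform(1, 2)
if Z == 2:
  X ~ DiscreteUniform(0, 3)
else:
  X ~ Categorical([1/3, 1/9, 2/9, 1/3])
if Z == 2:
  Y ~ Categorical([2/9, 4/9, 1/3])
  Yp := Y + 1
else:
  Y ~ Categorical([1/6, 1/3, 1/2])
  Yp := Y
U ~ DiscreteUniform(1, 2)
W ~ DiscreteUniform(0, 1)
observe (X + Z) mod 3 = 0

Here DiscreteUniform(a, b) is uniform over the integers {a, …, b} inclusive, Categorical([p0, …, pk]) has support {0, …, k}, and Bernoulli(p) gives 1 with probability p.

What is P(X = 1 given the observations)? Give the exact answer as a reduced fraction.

P(X = 1 | obs) = 9/17

Enumerate traces; 24 have nonzero weight after conditioning:
  (Z=1, X=2, Y=0, U=1, W=0) weight 1/216
  (Z=1, X=2, Y=0, U=1, W=1) weight 1/216
  (Z=1, X=2, Y=0, U=2, W=0) weight 1/216
  (Z=1, X=2, Y=0, U=2, W=1) weight 1/216
  (Z=1, X=2, Y=1, U=1, W=0) weight 1/108
  (Z=1, X=2, Y=1, U=1, W=1) weight 1/108
  (Z=1, X=2, Y=1, U=2, W=0) weight 1/108
  (Z=1, X=2, Y=1, U=2, W=1) weight 1/108
  (Z=2, X=1, Y=0, U=1, W=0) weight 1/144
  … 15 more
Group by X:
  weight(X=1) = 1/8
  weight(X=2) = 1/9
Total weight = 1/8 + 1/9 = 17/72
P(X=1 | obs) = 1/8 / 17/72 = 9/17
P(X=2 | obs) = 1/9 / 17/72 = 8/17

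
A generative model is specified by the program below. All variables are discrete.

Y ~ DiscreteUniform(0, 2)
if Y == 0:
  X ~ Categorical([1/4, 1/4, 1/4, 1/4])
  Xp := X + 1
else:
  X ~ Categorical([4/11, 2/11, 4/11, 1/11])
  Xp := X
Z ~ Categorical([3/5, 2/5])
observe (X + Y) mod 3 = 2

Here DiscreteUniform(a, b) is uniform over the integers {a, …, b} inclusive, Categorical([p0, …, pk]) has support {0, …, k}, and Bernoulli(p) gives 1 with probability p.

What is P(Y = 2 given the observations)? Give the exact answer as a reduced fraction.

Enumerate traces; 8 have nonzero weight after conditioning:
  (Y=0, X=2, Z=0) weight 1/20
  (Y=0, X=2, Z=1) weight 1/30
  (Y=1, X=1, Z=0) weight 2/55
  (Y=1, X=1, Z=1) weight 4/165
  (Y=2, X=0, Z=0) weight 4/55
  (Y=2, X=0, Z=1) weight 8/165
  (Y=2, X=3, Z=0) weight 1/55
  (Y=2, X=3, Z=1) weight 2/165
Group by Y:
  weight(Y=0) = 1/12
  weight(Y=1) = 2/33
  weight(Y=2) = 5/33
Total weight = 1/12 + 2/33 + 5/33 = 13/44
P(Y=0 | obs) = 1/12 / 13/44 = 11/39
P(Y=1 | obs) = 2/33 / 13/44 = 8/39
P(Y=2 | obs) = 5/33 / 13/44 = 20/39

P(Y = 2 | obs) = 20/39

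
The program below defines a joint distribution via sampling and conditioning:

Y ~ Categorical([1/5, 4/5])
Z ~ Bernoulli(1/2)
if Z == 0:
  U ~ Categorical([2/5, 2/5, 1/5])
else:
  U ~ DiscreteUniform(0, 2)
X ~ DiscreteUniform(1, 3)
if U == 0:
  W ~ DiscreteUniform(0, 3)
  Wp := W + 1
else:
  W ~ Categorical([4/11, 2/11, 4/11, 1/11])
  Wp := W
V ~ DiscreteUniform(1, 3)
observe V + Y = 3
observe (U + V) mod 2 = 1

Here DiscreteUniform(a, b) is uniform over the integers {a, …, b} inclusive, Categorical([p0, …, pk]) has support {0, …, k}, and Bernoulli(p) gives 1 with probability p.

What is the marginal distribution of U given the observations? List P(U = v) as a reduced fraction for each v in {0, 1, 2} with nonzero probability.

P(U=0) = 11/63, P(U=1) = 44/63, P(U=2) = 8/63

Enumerate traces; 72 have nonzero weight after conditioning:
  (Y=0, Z=0, U=0, X=1, W=0, V=3) weight 1/900
  (Y=0, Z=0, U=0, X=1, W=1, V=3) weight 1/900
  (Y=0, Z=0, U=0, X=1, W=2, V=3) weight 1/900
  (Y=0, Z=0, U=0, X=1, W=3, V=3) weight 1/900
  (Y=0, Z=0, U=0, X=2, W=0, V=3) weight 1/900
  (Y=0, Z=0, U=0, X=2, W=1, V=3) weight 1/900
  (Y=0, Z=0, U=0, X=2, W=2, V=3) weight 1/900
  (Y=0, Z=0, U=0, X=2, W=3, V=3) weight 1/900
  (Y=0, Z=0, U=2, X=1, W=0, V=3) weight 2/2475
  (Y=1, Z=0, U=1, X=1, W=0, V=2) weight 16/2475
  … 62 more
Group by U:
  weight(U=0) = 11/450
  weight(U=1) = 22/225
  weight(U=2) = 4/225
Total weight = 11/450 + 22/225 + 4/225 = 7/50
P(U=0 | obs) = 11/450 / 7/50 = 11/63
P(U=1 | obs) = 22/225 / 7/50 = 44/63
P(U=2 | obs) = 4/225 / 7/50 = 8/63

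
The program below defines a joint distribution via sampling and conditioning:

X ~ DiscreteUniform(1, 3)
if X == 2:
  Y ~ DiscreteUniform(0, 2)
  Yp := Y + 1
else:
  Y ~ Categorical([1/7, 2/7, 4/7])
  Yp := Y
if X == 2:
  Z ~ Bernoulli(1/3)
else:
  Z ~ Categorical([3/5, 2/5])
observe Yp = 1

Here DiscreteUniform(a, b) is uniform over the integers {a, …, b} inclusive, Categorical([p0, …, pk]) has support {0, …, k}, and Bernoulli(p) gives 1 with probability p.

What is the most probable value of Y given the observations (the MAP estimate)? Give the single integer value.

argmax_v P(Y = v | obs) = 1

Enumerate traces; 6 have nonzero weight after conditioning:
  (X=1, Y=1, Z=0) weight 2/35
  (X=1, Y=1, Z=1) weight 4/105
  (X=2, Y=0, Z=0) weight 2/27
  (X=2, Y=0, Z=1) weight 1/27
  (X=3, Y=1, Z=0) weight 2/35
  (X=3, Y=1, Z=1) weight 4/105
Group by Y:
  weight(Y=0) = 1/9
  weight(Y=1) = 4/21
Total weight = 1/9 + 4/21 = 19/63
P(Y=0 | obs) = 1/9 / 19/63 = 7/19
P(Y=1 | obs) = 4/21 / 19/63 = 12/19
argmax = 1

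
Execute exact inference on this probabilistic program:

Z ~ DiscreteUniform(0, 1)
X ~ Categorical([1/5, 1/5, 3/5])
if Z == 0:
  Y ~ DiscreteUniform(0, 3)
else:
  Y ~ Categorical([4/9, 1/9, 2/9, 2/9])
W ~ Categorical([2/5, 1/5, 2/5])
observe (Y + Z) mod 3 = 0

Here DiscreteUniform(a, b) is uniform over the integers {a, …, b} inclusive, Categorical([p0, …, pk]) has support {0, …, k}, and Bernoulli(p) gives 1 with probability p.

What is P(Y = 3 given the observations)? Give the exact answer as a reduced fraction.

Enumerate traces; 27 have nonzero weight after conditioning:
  (Z=0, X=0, Y=0, W=0) weight 1/100
  (Z=0, X=0, Y=0, W=1) weight 1/200
  (Z=0, X=0, Y=0, W=2) weight 1/100
  (Z=0, X=0, Y=3, W=0) weight 1/100
  (Z=0, X=0, Y=3, W=1) weight 1/200
  (Z=0, X=0, Y=3, W=2) weight 1/100
  (Z=0, X=1, Y=0, W=0) weight 1/100
  (Z=0, X=1, Y=0, W=1) weight 1/200
  (Z=1, X=0, Y=2, W=0) weight 2/225
  … 18 more
Group by Y:
  weight(Y=0) = 1/8
  weight(Y=2) = 1/9
  weight(Y=3) = 1/8
Total weight = 1/8 + 1/9 + 1/8 = 13/36
P(Y=0 | obs) = 1/8 / 13/36 = 9/26
P(Y=2 | obs) = 1/9 / 13/36 = 4/13
P(Y=3 | obs) = 1/8 / 13/36 = 9/26

P(Y = 3 | obs) = 9/26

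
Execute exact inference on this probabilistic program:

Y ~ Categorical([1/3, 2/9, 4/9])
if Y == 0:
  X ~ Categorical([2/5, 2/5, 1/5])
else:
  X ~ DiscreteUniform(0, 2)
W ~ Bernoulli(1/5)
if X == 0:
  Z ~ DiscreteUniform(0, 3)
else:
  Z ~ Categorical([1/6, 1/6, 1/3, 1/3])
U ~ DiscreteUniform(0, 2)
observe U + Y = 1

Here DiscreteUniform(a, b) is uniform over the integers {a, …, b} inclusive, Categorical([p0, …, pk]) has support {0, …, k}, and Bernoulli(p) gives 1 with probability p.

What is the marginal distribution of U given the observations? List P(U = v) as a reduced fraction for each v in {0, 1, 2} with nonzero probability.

Enumerate traces; 48 have nonzero weight after conditioning:
  (Y=0, X=0, W=0, Z=0, U=1) weight 2/225
  (Y=0, X=0, W=0, Z=1, U=1) weight 2/225
  (Y=0, X=0, W=0, Z=2, U=1) weight 2/225
  (Y=0, X=0, W=0, Z=3, U=1) weight 2/225
  (Y=0, X=0, W=1, Z=0, U=1) weight 1/450
  (Y=0, X=0, W=1, Z=1, U=1) weight 1/450
  (Y=0, X=0, W=1, Z=2, U=1) weight 1/450
  (Y=0, X=0, W=1, Z=3, U=1) weight 1/450
  (Y=1, X=0, W=0, Z=0, U=0) weight 2/405
  … 39 more
Group by U:
  weight(U=0) = 2/27
  weight(U=1) = 1/9
Total weight = 2/27 + 1/9 = 5/27
P(U=0 | obs) = 2/27 / 5/27 = 2/5
P(U=1 | obs) = 1/9 / 5/27 = 3/5

P(U=0) = 2/5, P(U=1) = 3/5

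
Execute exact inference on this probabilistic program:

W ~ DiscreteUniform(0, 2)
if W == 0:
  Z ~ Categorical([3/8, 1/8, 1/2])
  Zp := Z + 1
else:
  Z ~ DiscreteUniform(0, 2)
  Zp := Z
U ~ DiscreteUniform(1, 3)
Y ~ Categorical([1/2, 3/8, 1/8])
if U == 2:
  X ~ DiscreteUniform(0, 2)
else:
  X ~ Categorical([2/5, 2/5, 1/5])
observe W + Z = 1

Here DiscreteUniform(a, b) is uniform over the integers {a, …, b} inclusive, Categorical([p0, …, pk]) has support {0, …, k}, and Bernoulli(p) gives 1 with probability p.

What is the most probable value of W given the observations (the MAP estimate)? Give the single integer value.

argmax_v P(W = v | obs) = 1

Enumerate traces; 54 have nonzero weight after conditioning:
  (W=0, Z=1, U=1, Y=0, X=0) weight 1/360
  (W=0, Z=1, U=1, Y=0, X=1) weight 1/360
  (W=0, Z=1, U=1, Y=0, X=2) weight 1/720
  (W=0, Z=1, U=1, Y=1, X=0) weight 1/480
  (W=0, Z=1, U=1, Y=1, X=1) weight 1/480
  (W=0, Z=1, U=1, Y=1, X=2) weight 1/960
  (W=0, Z=1, U=1, Y=2, X=0) weight 1/1440
  (W=0, Z=1, U=1, Y=2, X=1) weight 1/1440
  (W=1, Z=0, U=1, Y=0, X=0) weight 1/135
  … 45 more
Group by W:
  weight(W=0) = 1/24
  weight(W=1) = 1/9
Total weight = 1/24 + 1/9 = 11/72
P(W=0 | obs) = 1/24 / 11/72 = 3/11
P(W=1 | obs) = 1/9 / 11/72 = 8/11
argmax = 1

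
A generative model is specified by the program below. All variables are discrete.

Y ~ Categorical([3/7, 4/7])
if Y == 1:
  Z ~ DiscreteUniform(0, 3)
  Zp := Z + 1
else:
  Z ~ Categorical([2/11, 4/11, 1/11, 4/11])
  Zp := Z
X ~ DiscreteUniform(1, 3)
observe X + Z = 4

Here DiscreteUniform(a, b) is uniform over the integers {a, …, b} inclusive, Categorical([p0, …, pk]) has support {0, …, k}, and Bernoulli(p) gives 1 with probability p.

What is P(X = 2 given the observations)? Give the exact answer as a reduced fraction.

P(X = 2 | obs) = 7/30

Enumerate traces; 6 have nonzero weight after conditioning:
  (Y=0, Z=1, X=3) weight 4/77
  (Y=0, Z=2, X=2) weight 1/77
  (Y=0, Z=3, X=1) weight 4/77
  (Y=1, Z=1, X=3) weight 1/21
  (Y=1, Z=2, X=2) weight 1/21
  (Y=1, Z=3, X=1) weight 1/21
Group by X:
  weight(X=1) = 23/231
  weight(X=2) = 2/33
  weight(X=3) = 23/231
Total weight = 23/231 + 2/33 + 23/231 = 20/77
P(X=1 | obs) = 23/231 / 20/77 = 23/60
P(X=2 | obs) = 2/33 / 20/77 = 7/30
P(X=3 | obs) = 23/231 / 20/77 = 23/60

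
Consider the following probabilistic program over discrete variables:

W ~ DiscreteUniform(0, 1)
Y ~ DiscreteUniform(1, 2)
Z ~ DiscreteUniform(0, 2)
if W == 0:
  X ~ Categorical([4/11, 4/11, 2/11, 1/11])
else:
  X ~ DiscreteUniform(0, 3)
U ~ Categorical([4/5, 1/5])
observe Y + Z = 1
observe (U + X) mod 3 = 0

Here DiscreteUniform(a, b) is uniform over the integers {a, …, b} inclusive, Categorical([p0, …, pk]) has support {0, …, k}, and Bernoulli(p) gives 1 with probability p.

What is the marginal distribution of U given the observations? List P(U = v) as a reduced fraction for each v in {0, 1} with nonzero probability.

P(U=0) = 168/187, P(U=1) = 19/187

Enumerate traces; 6 have nonzero weight after conditioning:
  (W=0, Y=1, Z=0, X=0, U=0) weight 4/165
  (W=0, Y=1, Z=0, X=2, U=1) weight 1/330
  (W=0, Y=1, Z=0, X=3, U=0) weight 1/165
  (W=1, Y=1, Z=0, X=0, U=0) weight 1/60
  (W=1, Y=1, Z=0, X=2, U=1) weight 1/240
  (W=1, Y=1, Z=0, X=3, U=0) weight 1/60
Group by U:
  weight(U=0) = 7/110
  weight(U=1) = 19/2640
Total weight = 7/110 + 19/2640 = 17/240
P(U=0 | obs) = 7/110 / 17/240 = 168/187
P(U=1 | obs) = 19/2640 / 17/240 = 19/187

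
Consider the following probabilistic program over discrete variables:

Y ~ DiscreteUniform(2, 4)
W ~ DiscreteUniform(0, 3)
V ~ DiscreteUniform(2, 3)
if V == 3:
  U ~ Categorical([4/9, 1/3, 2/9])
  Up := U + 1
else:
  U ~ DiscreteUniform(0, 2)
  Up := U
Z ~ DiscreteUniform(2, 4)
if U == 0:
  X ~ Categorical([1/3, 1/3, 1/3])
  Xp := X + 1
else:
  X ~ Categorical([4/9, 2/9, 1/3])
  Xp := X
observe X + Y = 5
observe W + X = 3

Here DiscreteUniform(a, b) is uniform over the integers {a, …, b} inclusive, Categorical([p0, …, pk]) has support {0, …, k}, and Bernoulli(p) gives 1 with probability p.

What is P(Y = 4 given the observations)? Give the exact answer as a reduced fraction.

P(Y = 4 | obs) = 43/97

Enumerate traces; 36 have nonzero weight after conditioning:
  (Y=3, W=1, V=2, U=0, Z=2, X=2) weight 1/648
  (Y=3, W=1, V=2, U=0, Z=3, X=2) weight 1/648
  (Y=3, W=1, V=2, U=0, Z=4, X=2) weight 1/648
  (Y=3, W=1, V=2, U=1, Z=2, X=2) weight 1/648
  (Y=3, W=1, V=2, U=1, Z=3, X=2) weight 1/648
  (Y=3, W=1, V=2, U=1, Z=4, X=2) weight 1/648
  (Y=3, W=1, V=2, U=2, Z=2, X=2) weight 1/648
  (Y=3, W=1, V=2, U=2, Z=3, X=2) weight 1/648
  (Y=4, W=2, V=2, U=0, Z=2, X=1) weight 1/648
  … 27 more
Group by Y:
  weight(Y=3) = 1/36
  weight(Y=4) = 43/1944
Total weight = 1/36 + 43/1944 = 97/1944
P(Y=3 | obs) = 1/36 / 97/1944 = 54/97
P(Y=4 | obs) = 43/1944 / 97/1944 = 43/97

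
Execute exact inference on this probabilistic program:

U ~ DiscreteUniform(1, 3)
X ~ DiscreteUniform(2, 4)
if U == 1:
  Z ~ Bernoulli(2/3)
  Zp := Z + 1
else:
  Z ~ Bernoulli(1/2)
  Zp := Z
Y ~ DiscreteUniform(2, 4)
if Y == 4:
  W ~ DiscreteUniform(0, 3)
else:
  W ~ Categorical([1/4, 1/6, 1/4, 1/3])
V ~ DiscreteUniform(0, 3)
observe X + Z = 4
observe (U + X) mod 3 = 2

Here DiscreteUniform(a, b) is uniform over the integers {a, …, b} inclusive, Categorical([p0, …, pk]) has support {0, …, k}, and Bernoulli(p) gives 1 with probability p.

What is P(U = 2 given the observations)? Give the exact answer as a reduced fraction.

Enumerate traces; 96 have nonzero weight after conditioning:
  (U=1, X=4, Z=0, Y=2, W=0, V=0) weight 1/1296
  (U=1, X=4, Z=0, Y=2, W=0, V=1) weight 1/1296
  (U=1, X=4, Z=0, Y=2, W=0, V=2) weight 1/1296
  (U=1, X=4, Z=0, Y=2, W=0, V=3) weight 1/1296
  (U=1, X=4, Z=0, Y=2, W=1, V=0) weight 1/1944
  (U=1, X=4, Z=0, Y=2, W=1, V=1) weight 1/1944
  (U=1, X=4, Z=0, Y=2, W=1, V=2) weight 1/1944
  (U=1, X=4, Z=0, Y=2, W=1, V=3) weight 1/1944
  (U=2, X=3, Z=1, Y=2, W=0, V=0) weight 1/864
  … 87 more
Group by U:
  weight(U=1) = 1/27
  weight(U=2) = 1/18
Total weight = 1/27 + 1/18 = 5/54
P(U=1 | obs) = 1/27 / 5/54 = 2/5
P(U=2 | obs) = 1/18 / 5/54 = 3/5

P(U = 2 | obs) = 3/5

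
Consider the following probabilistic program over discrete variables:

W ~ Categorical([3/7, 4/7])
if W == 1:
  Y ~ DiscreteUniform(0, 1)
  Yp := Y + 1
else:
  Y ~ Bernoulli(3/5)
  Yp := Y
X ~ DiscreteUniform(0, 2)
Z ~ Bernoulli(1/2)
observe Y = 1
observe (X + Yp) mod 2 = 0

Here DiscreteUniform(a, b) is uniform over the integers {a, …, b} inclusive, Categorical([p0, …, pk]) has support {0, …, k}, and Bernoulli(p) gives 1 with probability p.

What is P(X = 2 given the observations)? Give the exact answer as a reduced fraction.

P(X = 2 | obs) = 10/29

Enumerate traces; 6 have nonzero weight after conditioning:
  (W=0, Y=1, X=1, Z=0) weight 3/70
  (W=0, Y=1, X=1, Z=1) weight 3/70
  (W=1, Y=1, X=0, Z=0) weight 1/21
  (W=1, Y=1, X=0, Z=1) weight 1/21
  (W=1, Y=1, X=2, Z=0) weight 1/21
  (W=1, Y=1, X=2, Z=1) weight 1/21
Group by X:
  weight(X=0) = 2/21
  weight(X=1) = 3/35
  weight(X=2) = 2/21
Total weight = 2/21 + 3/35 + 2/21 = 29/105
P(X=0 | obs) = 2/21 / 29/105 = 10/29
P(X=1 | obs) = 3/35 / 29/105 = 9/29
P(X=2 | obs) = 2/21 / 29/105 = 10/29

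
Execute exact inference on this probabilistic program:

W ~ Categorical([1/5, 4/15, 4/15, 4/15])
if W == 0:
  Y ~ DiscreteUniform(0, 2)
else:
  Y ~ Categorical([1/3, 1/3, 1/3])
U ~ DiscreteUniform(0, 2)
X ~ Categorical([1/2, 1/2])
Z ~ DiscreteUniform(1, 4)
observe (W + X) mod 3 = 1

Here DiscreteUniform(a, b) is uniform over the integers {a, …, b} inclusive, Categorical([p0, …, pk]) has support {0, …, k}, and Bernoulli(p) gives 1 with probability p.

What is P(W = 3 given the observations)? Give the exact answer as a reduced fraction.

Enumerate traces; 108 have nonzero weight after conditioning:
  (W=0, Y=0, U=0, X=1, Z=1) weight 1/360
  (W=0, Y=0, U=0, X=1, Z=2) weight 1/360
  (W=0, Y=0, U=0, X=1, Z=3) weight 1/360
  (W=0, Y=0, U=0, X=1, Z=4) weight 1/360
  (W=0, Y=0, U=1, X=1, Z=1) weight 1/360
  (W=0, Y=0, U=1, X=1, Z=2) weight 1/360
  (W=0, Y=0, U=1, X=1, Z=3) weight 1/360
  (W=0, Y=0, U=1, X=1, Z=4) weight 1/360
  (W=1, Y=0, U=0, X=0, Z=1) weight 1/270
  (W=3, Y=0, U=0, X=1, Z=1) weight 1/270
  … 98 more
Group by W:
  weight(W=0) = 1/10
  weight(W=1) = 2/15
  weight(W=3) = 2/15
Total weight = 1/10 + 2/15 + 2/15 = 11/30
P(W=0 | obs) = 1/10 / 11/30 = 3/11
P(W=1 | obs) = 2/15 / 11/30 = 4/11
P(W=3 | obs) = 2/15 / 11/30 = 4/11

P(W = 3 | obs) = 4/11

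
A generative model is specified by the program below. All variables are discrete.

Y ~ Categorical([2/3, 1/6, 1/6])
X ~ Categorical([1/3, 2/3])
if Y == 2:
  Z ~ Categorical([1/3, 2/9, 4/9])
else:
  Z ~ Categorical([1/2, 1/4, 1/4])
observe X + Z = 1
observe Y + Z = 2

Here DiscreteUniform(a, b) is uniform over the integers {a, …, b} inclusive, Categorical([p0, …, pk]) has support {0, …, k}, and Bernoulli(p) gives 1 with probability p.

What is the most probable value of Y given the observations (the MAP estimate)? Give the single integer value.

Enumerate traces; 2 have nonzero weight after conditioning:
  (Y=1, X=0, Z=1) weight 1/72
  (Y=2, X=1, Z=0) weight 1/27
Group by Y:
  weight(Y=1) = 1/72
  weight(Y=2) = 1/27
Total weight = 1/72 + 1/27 = 11/216
P(Y=1 | obs) = 1/72 / 11/216 = 3/11
P(Y=2 | obs) = 1/27 / 11/216 = 8/11
argmax = 2

argmax_v P(Y = v | obs) = 2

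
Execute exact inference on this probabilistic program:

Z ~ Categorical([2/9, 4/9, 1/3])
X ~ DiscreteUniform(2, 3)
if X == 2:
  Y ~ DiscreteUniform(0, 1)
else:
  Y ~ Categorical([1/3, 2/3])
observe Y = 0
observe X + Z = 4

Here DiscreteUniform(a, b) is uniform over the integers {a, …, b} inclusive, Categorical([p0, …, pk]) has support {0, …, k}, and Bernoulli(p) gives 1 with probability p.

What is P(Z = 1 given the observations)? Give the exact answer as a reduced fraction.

P(Z = 1 | obs) = 8/17

Enumerate traces; 2 have nonzero weight after conditioning:
  (Z=1, X=3, Y=0) weight 2/27
  (Z=2, X=2, Y=0) weight 1/12
Group by Z:
  weight(Z=1) = 2/27
  weight(Z=2) = 1/12
Total weight = 2/27 + 1/12 = 17/108
P(Z=1 | obs) = 2/27 / 17/108 = 8/17
P(Z=2 | obs) = 1/12 / 17/108 = 9/17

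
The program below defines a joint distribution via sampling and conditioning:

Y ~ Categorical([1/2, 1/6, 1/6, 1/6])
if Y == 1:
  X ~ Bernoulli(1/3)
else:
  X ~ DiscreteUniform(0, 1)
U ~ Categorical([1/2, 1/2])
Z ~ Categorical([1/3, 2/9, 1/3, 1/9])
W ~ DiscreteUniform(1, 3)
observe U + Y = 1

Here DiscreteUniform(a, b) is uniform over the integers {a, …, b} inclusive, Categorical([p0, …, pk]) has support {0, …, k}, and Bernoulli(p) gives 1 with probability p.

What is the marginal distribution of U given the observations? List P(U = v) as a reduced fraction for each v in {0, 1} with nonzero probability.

Enumerate traces; 48 have nonzero weight after conditioning:
  (Y=0, X=0, U=1, Z=0, W=1) weight 1/72
  (Y=0, X=0, U=1, Z=0, W=2) weight 1/72
  (Y=0, X=0, U=1, Z=0, W=3) weight 1/72
  (Y=0, X=0, U=1, Z=1, W=1) weight 1/108
  (Y=0, X=0, U=1, Z=1, W=2) weight 1/108
  (Y=0, X=0, U=1, Z=1, W=3) weight 1/108
  (Y=0, X=0, U=1, Z=2, W=1) weight 1/72
  (Y=0, X=0, U=1, Z=2, W=2) weight 1/72
  (Y=1, X=0, U=0, Z=0, W=1) weight 1/162
  … 39 more
Group by U:
  weight(U=0) = 1/12
  weight(U=1) = 1/4
Total weight = 1/12 + 1/4 = 1/3
P(U=0 | obs) = 1/12 / 1/3 = 1/4
P(U=1 | obs) = 1/4 / 1/3 = 3/4

P(U=0) = 1/4, P(U=1) = 3/4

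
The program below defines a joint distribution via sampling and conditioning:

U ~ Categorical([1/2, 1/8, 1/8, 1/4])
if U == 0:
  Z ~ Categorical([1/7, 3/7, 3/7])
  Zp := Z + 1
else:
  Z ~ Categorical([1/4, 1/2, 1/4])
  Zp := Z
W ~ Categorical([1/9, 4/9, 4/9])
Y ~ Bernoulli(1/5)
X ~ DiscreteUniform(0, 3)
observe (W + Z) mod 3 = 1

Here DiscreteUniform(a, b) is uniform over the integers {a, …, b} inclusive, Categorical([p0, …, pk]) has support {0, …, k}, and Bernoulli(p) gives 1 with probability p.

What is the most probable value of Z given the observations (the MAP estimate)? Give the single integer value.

argmax_v P(Z = v | obs) = 2

Enumerate traces; 96 have nonzero weight after conditioning:
  (U=0, Z=0, W=1, Y=0, X=0) weight 2/315
  (U=0, Z=0, W=1, Y=0, X=1) weight 2/315
  (U=0, Z=0, W=1, Y=0, X=2) weight 2/315
  (U=0, Z=0, W=1, Y=0, X=3) weight 2/315
  (U=0, Z=0, W=1, Y=1, X=0) weight 1/630
  (U=0, Z=0, W=1, Y=1, X=1) weight 1/630
  (U=0, Z=0, W=1, Y=1, X=2) weight 1/630
  (U=0, Z=0, W=1, Y=1, X=3) weight 1/630
  (U=0, Z=1, W=0, Y=0, X=0) weight 1/210
  (U=0, Z=2, W=2, Y=0, X=0) weight 2/105
  … 86 more
Group by Z:
  weight(Z=0) = 11/126
  weight(Z=1) = 13/252
  weight(Z=2) = 19/126
Total weight = 11/126 + 13/252 + 19/126 = 73/252
P(Z=0 | obs) = 11/126 / 73/252 = 22/73
P(Z=1 | obs) = 13/252 / 73/252 = 13/73
P(Z=2 | obs) = 19/126 / 73/252 = 38/73
argmax = 2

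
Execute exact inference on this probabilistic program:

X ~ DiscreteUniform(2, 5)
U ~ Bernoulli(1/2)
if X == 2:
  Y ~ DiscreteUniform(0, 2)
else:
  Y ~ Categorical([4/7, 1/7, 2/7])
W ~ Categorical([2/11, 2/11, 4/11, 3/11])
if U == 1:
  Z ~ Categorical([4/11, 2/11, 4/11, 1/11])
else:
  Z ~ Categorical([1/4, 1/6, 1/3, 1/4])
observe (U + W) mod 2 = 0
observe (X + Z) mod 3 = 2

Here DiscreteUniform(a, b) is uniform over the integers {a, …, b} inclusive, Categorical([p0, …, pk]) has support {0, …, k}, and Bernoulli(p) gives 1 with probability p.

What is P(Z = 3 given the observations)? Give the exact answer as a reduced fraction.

Enumerate traces; 72 have nonzero weight after conditioning:
  (X=2, U=0, Y=0, W=0, Z=0) weight 1/528
  (X=2, U=0, Y=0, W=0, Z=3) weight 1/528
  (X=2, U=0, Y=0, W=2, Z=0) weight 1/264
  (X=2, U=0, Y=0, W=2, Z=3) weight 1/264
  (X=2, U=0, Y=1, W=0, Z=0) weight 1/528
  (X=2, U=0, Y=1, W=0, Z=3) weight 1/528
  (X=2, U=0, Y=1, W=2, Z=0) weight 1/264
  (X=2, U=0, Y=1, W=2, Z=3) weight 1/264
  (X=3, U=0, Y=0, W=0, Z=2) weight 1/231
  (X=4, U=0, Y=0, W=0, Z=1) weight 1/462
  … 62 more
Group by Z:
  weight(Z=0) = 73/968
  weight(Z=1) = 21/968
  weight(Z=2) = 21/484
  weight(Z=3) = 43/968
Total weight = 73/968 + 21/968 + 21/484 + 43/968 = 179/968
P(Z=0 | obs) = 73/968 / 179/968 = 73/179
P(Z=1 | obs) = 21/968 / 179/968 = 21/179
P(Z=2 | obs) = 21/484 / 179/968 = 42/179
P(Z=3 | obs) = 43/968 / 179/968 = 43/179

P(Z = 3 | obs) = 43/179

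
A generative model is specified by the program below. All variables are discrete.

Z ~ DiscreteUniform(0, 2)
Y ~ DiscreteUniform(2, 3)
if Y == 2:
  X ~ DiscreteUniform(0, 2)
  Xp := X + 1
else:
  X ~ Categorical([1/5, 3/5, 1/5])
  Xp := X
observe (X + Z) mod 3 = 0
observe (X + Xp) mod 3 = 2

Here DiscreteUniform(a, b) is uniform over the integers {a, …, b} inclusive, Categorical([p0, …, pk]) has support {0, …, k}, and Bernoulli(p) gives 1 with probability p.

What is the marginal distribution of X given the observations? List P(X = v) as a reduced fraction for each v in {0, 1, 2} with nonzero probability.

Enumerate traces; 2 have nonzero weight after conditioning:
  (Z=1, Y=2, X=2) weight 1/18
  (Z=2, Y=3, X=1) weight 1/10
Group by X:
  weight(X=1) = 1/10
  weight(X=2) = 1/18
Total weight = 1/10 + 1/18 = 7/45
P(X=1 | obs) = 1/10 / 7/45 = 9/14
P(X=2 | obs) = 1/18 / 7/45 = 5/14

P(X=1) = 9/14, P(X=2) = 5/14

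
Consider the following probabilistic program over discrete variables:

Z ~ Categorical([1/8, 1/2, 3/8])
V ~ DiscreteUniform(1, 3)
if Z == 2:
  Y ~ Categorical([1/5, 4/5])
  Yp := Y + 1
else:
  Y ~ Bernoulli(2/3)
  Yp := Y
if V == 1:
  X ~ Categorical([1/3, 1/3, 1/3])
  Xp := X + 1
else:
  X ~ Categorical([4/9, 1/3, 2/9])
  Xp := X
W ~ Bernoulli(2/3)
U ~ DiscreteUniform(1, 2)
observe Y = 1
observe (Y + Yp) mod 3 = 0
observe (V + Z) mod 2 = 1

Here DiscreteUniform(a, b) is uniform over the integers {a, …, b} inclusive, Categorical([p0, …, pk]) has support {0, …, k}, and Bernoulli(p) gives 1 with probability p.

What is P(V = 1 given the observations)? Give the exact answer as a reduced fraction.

P(V = 1 | obs) = 1/2

Enumerate traces; 24 have nonzero weight after conditioning:
  (Z=2, V=1, Y=1, X=0, W=0, U=1) weight 1/180
  (Z=2, V=1, Y=1, X=0, W=0, U=2) weight 1/180
  (Z=2, V=1, Y=1, X=0, W=1, U=1) weight 1/90
  (Z=2, V=1, Y=1, X=0, W=1, U=2) weight 1/90
  (Z=2, V=1, Y=1, X=1, W=0, U=1) weight 1/180
  (Z=2, V=1, Y=1, X=1, W=0, U=2) weight 1/180
  (Z=2, V=1, Y=1, X=1, W=1, U=1) weight 1/90
  (Z=2, V=1, Y=1, X=1, W=1, U=2) weight 1/90
  (Z=2, V=3, Y=1, X=0, W=0, U=1) weight 1/135
  … 15 more
Group by V:
  weight(V=1) = 1/10
  weight(V=3) = 1/10
Total weight = 1/10 + 1/10 = 1/5
P(V=1 | obs) = 1/10 / 1/5 = 1/2
P(V=3 | obs) = 1/10 / 1/5 = 1/2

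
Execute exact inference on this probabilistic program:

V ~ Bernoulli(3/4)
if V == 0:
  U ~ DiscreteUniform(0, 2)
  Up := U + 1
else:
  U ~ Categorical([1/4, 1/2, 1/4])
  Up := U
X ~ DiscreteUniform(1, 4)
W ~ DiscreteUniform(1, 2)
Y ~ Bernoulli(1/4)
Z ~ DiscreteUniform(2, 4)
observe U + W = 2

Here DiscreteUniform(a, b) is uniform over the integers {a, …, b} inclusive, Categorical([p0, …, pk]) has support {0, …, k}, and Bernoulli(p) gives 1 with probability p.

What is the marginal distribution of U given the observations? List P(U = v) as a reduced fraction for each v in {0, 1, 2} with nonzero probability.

P(U=0) = 13/35, P(U=1) = 22/35

Enumerate traces; 96 have nonzero weight after conditioning:
  (V=0, U=0, X=1, W=2, Y=0, Z=2) weight 1/384
  (V=0, U=0, X=1, W=2, Y=0, Z=3) weight 1/384
  (V=0, U=0, X=1, W=2, Y=0, Z=4) weight 1/384
  (V=0, U=0, X=1, W=2, Y=1, Z=2) weight 1/1152
  (V=0, U=0, X=1, W=2, Y=1, Z=3) weight 1/1152
  (V=0, U=0, X=1, W=2, Y=1, Z=4) weight 1/1152
  (V=0, U=0, X=2, W=2, Y=0, Z=2) weight 1/384
  (V=0, U=0, X=2, W=2, Y=0, Z=3) weight 1/384
  (V=0, U=1, X=1, W=1, Y=0, Z=2) weight 1/384
  … 87 more
Group by U:
  weight(U=0) = 13/96
  weight(U=1) = 11/48
Total weight = 13/96 + 11/48 = 35/96
P(U=0 | obs) = 13/96 / 35/96 = 13/35
P(U=1 | obs) = 11/48 / 35/96 = 22/35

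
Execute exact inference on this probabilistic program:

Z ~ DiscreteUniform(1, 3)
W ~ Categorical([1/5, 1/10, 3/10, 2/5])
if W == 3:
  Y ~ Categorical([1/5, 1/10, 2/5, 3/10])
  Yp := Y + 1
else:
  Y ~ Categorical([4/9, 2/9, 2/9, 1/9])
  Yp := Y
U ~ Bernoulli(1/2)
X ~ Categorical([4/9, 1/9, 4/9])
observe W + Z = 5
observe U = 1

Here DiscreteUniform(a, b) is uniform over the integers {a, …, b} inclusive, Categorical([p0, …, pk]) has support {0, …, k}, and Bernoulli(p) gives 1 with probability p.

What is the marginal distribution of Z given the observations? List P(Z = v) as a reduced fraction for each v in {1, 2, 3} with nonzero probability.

P(Z=2) = 4/7, P(Z=3) = 3/7

Enumerate traces; 24 have nonzero weight after conditioning:
  (Z=2, W=3, Y=0, U=1, X=0) weight 4/675
  (Z=2, W=3, Y=0, U=1, X=1) weight 1/675
  (Z=2, W=3, Y=0, U=1, X=2) weight 4/675
  (Z=2, W=3, Y=1, U=1, X=0) weight 2/675
  (Z=2, W=3, Y=1, U=1, X=1) weight 1/1350
  (Z=2, W=3, Y=1, U=1, X=2) weight 2/675
  (Z=2, W=3, Y=2, U=1, X=0) weight 8/675
  (Z=2, W=3, Y=2, U=1, X=1) weight 2/675
  (Z=3, W=2, Y=0, U=1, X=0) weight 4/405
  … 15 more
Group by Z:
  weight(Z=2) = 1/15
  weight(Z=3) = 1/20
Total weight = 1/15 + 1/20 = 7/60
P(Z=2 | obs) = 1/15 / 7/60 = 4/7
P(Z=3 | obs) = 1/20 / 7/60 = 3/7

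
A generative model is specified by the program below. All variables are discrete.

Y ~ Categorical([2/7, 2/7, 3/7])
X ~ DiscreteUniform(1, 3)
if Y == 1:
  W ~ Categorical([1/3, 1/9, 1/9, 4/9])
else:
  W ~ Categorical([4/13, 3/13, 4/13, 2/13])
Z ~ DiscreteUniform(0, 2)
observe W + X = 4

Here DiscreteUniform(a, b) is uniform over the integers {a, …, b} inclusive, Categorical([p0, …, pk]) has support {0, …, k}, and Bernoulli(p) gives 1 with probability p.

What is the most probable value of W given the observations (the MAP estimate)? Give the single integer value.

argmax_v P(W = v | obs) = 2

Enumerate traces; 27 have nonzero weight after conditioning:
  (Y=0, X=1, W=3, Z=0) weight 4/819
  (Y=0, X=1, W=3, Z=1) weight 4/819
  (Y=0, X=1, W=3, Z=2) weight 4/819
  (Y=0, X=2, W=2, Z=0) weight 8/819
  (Y=0, X=2, W=2, Z=1) weight 8/819
  (Y=0, X=2, W=2, Z=2) weight 8/819
  (Y=0, X=3, W=1, Z=0) weight 2/273
  (Y=0, X=3, W=1, Z=1) weight 2/273
  … 19 more
Group by W:
  weight(W=1) = 23/351
  weight(W=2) = 206/2457
  weight(W=3) = 194/2457
Total weight = 23/351 + 206/2457 + 194/2457 = 187/819
P(W=1 | obs) = 23/351 / 187/819 = 161/561
P(W=2 | obs) = 206/2457 / 187/819 = 206/561
P(W=3 | obs) = 194/2457 / 187/819 = 194/561
argmax = 2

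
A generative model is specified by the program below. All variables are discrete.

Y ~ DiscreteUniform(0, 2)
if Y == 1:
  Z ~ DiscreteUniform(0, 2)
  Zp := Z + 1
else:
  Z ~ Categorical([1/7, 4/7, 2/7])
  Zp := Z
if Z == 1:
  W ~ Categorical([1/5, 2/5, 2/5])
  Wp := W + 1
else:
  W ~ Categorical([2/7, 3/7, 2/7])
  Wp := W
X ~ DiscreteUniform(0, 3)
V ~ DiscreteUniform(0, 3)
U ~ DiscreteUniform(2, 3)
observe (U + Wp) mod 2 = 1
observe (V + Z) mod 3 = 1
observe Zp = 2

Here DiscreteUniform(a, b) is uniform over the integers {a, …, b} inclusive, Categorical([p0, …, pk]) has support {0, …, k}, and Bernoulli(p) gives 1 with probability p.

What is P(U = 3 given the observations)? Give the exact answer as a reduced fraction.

P(U = 3 | obs) = 218/455

Enumerate traces; 48 have nonzero weight after conditioning:
  (Y=0, Z=2, W=0, X=0, V=2, U=3) weight 1/1176
  (Y=0, Z=2, W=0, X=1, V=2, U=3) weight 1/1176
  (Y=0, Z=2, W=0, X=2, V=2, U=3) weight 1/1176
  (Y=0, Z=2, W=0, X=3, V=2, U=3) weight 1/1176
  (Y=0, Z=2, W=1, X=0, V=2, U=2) weight 1/784
  (Y=0, Z=2, W=1, X=1, V=2, U=2) weight 1/784
  (Y=0, Z=2, W=1, X=2, V=2, U=2) weight 1/784
  (Y=0, Z=2, W=1, X=3, V=2, U=2) weight 1/784
  … 40 more
Group by U:
  weight(U=2) = 79/2940
  weight(U=3) = 109/4410
Total weight = 79/2940 + 109/4410 = 13/252
P(U=2 | obs) = 79/2940 / 13/252 = 237/455
P(U=3 | obs) = 109/4410 / 13/252 = 218/455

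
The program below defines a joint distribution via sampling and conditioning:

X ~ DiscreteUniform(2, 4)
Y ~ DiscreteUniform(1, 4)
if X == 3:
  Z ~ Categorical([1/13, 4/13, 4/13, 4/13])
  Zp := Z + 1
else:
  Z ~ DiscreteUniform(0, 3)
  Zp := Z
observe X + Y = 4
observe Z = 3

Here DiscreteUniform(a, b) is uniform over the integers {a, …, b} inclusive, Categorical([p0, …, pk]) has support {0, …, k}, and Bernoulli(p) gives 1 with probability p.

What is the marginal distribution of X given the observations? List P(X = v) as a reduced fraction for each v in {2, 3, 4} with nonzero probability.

P(X=2) = 13/29, P(X=3) = 16/29

Enumerate traces; 2 have nonzero weight after conditioning:
  (X=2, Y=2, Z=3) weight 1/48
  (X=3, Y=1, Z=3) weight 1/39
Group by X:
  weight(X=2) = 1/48
  weight(X=3) = 1/39
Total weight = 1/48 + 1/39 = 29/624
P(X=2 | obs) = 1/48 / 29/624 = 13/29
P(X=3 | obs) = 1/39 / 29/624 = 16/29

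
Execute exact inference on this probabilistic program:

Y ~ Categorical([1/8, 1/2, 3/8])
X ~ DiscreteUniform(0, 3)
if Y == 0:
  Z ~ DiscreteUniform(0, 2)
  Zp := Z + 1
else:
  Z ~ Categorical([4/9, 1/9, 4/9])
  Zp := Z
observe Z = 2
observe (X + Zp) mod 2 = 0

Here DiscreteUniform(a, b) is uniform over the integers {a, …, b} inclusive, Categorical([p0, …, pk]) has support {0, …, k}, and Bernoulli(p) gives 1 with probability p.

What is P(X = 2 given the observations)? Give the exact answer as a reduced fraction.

P(X = 2 | obs) = 14/31

Enumerate traces; 6 have nonzero weight after conditioning:
  (Y=0, X=1, Z=2) weight 1/96
  (Y=0, X=3, Z=2) weight 1/96
  (Y=1, X=0, Z=2) weight 1/18
  (Y=1, X=2, Z=2) weight 1/18
  (Y=2, X=0, Z=2) weight 1/24
  (Y=2, X=2, Z=2) weight 1/24
Group by X:
  weight(X=0) = 7/72
  weight(X=1) = 1/96
  weight(X=2) = 7/72
  weight(X=3) = 1/96
Total weight = 7/72 + 1/96 + 7/72 + 1/96 = 31/144
P(X=0 | obs) = 7/72 / 31/144 = 14/31
P(X=1 | obs) = 1/96 / 31/144 = 3/62
P(X=2 | obs) = 7/72 / 31/144 = 14/31
P(X=3 | obs) = 1/96 / 31/144 = 3/62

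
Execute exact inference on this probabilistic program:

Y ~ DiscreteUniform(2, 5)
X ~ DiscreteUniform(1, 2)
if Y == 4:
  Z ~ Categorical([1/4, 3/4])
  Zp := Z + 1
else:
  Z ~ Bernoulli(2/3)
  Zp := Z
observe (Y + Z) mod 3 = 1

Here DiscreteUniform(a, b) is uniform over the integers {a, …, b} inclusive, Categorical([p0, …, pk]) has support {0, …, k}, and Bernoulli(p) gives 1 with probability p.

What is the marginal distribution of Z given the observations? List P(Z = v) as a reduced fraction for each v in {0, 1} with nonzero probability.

P(Z=0) = 3/11, P(Z=1) = 8/11

Enumerate traces; 4 have nonzero weight after conditioning:
  (Y=3, X=1, Z=1) weight 1/12
  (Y=3, X=2, Z=1) weight 1/12
  (Y=4, X=1, Z=0) weight 1/32
  (Y=4, X=2, Z=0) weight 1/32
Group by Z:
  weight(Z=0) = 1/16
  weight(Z=1) = 1/6
Total weight = 1/16 + 1/6 = 11/48
P(Z=0 | obs) = 1/16 / 11/48 = 3/11
P(Z=1 | obs) = 1/6 / 11/48 = 8/11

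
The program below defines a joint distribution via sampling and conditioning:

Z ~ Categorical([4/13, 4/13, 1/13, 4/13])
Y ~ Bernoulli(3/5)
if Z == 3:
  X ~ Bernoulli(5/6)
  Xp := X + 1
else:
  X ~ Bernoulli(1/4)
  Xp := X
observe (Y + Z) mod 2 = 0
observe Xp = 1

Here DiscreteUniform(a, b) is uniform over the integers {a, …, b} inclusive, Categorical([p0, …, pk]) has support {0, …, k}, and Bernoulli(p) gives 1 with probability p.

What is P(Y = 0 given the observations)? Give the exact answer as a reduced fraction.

P(Y = 0 | obs) = 1/3

Enumerate traces; 4 have nonzero weight after conditioning:
  (Z=0, Y=0, X=1) weight 2/65
  (Z=1, Y=1, X=1) weight 3/65
  (Z=2, Y=0, X=1) weight 1/130
  (Z=3, Y=1, X=0) weight 2/65
Group by Y:
  weight(Y=0) = 1/26
  weight(Y=1) = 1/13
Total weight = 1/26 + 1/13 = 3/26
P(Y=0 | obs) = 1/26 / 3/26 = 1/3
P(Y=1 | obs) = 1/13 / 3/26 = 2/3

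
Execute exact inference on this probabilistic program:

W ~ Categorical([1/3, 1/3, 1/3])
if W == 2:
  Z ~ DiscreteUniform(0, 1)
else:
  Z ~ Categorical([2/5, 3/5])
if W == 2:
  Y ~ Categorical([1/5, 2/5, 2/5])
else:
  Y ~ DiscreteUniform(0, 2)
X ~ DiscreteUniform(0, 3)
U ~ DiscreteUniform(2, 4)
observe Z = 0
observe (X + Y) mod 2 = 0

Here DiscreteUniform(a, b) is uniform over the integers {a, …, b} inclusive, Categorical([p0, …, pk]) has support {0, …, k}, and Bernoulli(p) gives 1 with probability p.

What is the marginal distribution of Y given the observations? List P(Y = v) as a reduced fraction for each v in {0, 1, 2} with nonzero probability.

Enumerate traces; 54 have nonzero weight after conditioning:
  (W=0, Z=0, Y=0, X=0, U=2) weight 1/270
  (W=0, Z=0, Y=0, X=0, U=3) weight 1/270
  (W=0, Z=0, Y=0, X=0, U=4) weight 1/270
  (W=0, Z=0, Y=0, X=2, U=2) weight 1/270
  (W=0, Z=0, Y=0, X=2, U=3) weight 1/270
  (W=0, Z=0, Y=0, X=2, U=4) weight 1/270
  (W=0, Z=0, Y=1, X=1, U=2) weight 1/270
  (W=0, Z=0, Y=1, X=1, U=3) weight 1/270
  (W=0, Z=0, Y=2, X=0, U=2) weight 1/270
  … 45 more
Group by Y:
  weight(Y=0) = 11/180
  weight(Y=1) = 7/90
  weight(Y=2) = 7/90
Total weight = 11/180 + 7/90 + 7/90 = 13/60
P(Y=0 | obs) = 11/180 / 13/60 = 11/39
P(Y=1 | obs) = 7/90 / 13/60 = 14/39
P(Y=2 | obs) = 7/90 / 13/60 = 14/39

P(Y=0) = 11/39, P(Y=1) = 14/39, P(Y=2) = 14/39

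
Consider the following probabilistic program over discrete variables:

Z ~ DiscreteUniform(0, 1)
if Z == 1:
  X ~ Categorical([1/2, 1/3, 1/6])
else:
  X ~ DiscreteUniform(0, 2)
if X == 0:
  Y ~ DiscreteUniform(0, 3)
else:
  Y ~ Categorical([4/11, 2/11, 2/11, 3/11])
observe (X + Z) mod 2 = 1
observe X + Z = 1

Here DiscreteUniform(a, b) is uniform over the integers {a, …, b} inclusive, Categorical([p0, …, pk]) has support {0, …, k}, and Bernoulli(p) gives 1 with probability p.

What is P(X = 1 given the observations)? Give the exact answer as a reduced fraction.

P(X = 1 | obs) = 2/5

Enumerate traces; 8 have nonzero weight after conditioning:
  (Z=0, X=1, Y=0) weight 2/33
  (Z=0, X=1, Y=1) weight 1/33
  (Z=0, X=1, Y=2) weight 1/33
  (Z=0, X=1, Y=3) weight 1/22
  (Z=1, X=0, Y=0) weight 1/16
  (Z=1, X=0, Y=1) weight 1/16
  (Z=1, X=0, Y=2) weight 1/16
  (Z=1, X=0, Y=3) weight 1/16
Group by X:
  weight(X=0) = 1/4
  weight(X=1) = 1/6
Total weight = 1/4 + 1/6 = 5/12
P(X=0 | obs) = 1/4 / 5/12 = 3/5
P(X=1 | obs) = 1/6 / 5/12 = 2/5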